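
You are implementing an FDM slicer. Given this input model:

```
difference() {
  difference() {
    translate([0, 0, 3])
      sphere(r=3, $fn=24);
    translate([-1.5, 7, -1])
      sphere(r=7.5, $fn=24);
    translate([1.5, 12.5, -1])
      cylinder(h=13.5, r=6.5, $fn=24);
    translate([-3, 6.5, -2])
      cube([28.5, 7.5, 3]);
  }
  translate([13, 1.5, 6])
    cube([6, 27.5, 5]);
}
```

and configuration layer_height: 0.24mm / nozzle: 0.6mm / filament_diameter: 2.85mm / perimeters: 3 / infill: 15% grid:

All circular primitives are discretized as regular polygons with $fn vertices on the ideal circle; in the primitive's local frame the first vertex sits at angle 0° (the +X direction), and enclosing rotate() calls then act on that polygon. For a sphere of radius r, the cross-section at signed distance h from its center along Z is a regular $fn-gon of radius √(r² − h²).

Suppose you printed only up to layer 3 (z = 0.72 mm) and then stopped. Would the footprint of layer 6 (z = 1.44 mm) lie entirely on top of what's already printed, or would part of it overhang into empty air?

part overhangs

Compare the two slices. At z = 0.72: the r=3 sphere contributes a regular 24-gon of circumradius √(3²−2.28²) = 1.950 (area = (24/2)·1.950²·sin(360°/24) = 11.81 mm²); the r=7.5 sphere at (-1.5, 7) slices to a regular 24-gon of circumradius 7.300 (√(r²−h²) with h=1.72 from center) (area = (24/2)·7.300²·sin(360°/24) = 165.51 mm²); the cylinder at (1.5, 12.5): section is a regular 24-gon, circumradius r=6.5 (area = (24/2)·6.500²·sin(360°/24) = 131.22 mm²); the 28.5×7.5 cube at (-3, 6.5) contributes its full rectangle (area 213.75 mm²); After the difference (first − rest): starting from the r=3 sphere (11.81 mm²), the r=7.5 sphere at (-1.5, 7) partially overlaps it — only the 5.95 mm² overlap (of its 165.51 mm²) is removed, clipping the outline; the r=6.5 cylinder at (1.5, 12.5) misses the remaining region (no effect); the 28.5×7.5 cube at (-3, 6.5) misses the remaining region (no effect) — area = 5.86 mm²; the cube at (13, 1.5) does not reach this height (z outside [6, 11]); Taking the first minus the rest: none of the subtracted shapes is present at this height, so the result so far is unchanged — area = 5.86 mm². At z = 1.44: the r=3 sphere slices to a regular 24-gon of circumradius 2.562 (√(r²−h²) with h=1.56 from center) (area = (24/2)·2.562²·sin(360°/24) = 20.39 mm²); the sphere at (-1.5, 7): section is a regular 24-gon, circumradius = √(r²−h²) = √(7.5²−2.44²) = 7.092 (area = (24/2)·7.092²·sin(360°/24) = 156.21 mm²); the r=6.5 cylinder at (1.5, 12.5) contributes a regular 24-gon of circumradius 6.5 (area = (24/2)·6.500²·sin(360°/24) = 131.22 mm²); the cube at (-3, 6.5) does not reach this height (z outside [-2, 1]); After the difference (first − rest): starting from the r=3 sphere (20.39 mm²), the r=7.5 sphere at (-1.5, 7) partially overlaps it — only the 8.88 mm² overlap (of its 156.21 mm²) is removed, clipping the outline; the r=6.5 cylinder at (1.5, 12.5) misses the remaining region (no effect) — area = 11.51 mm²; the cube at (13, 1.5) is not intersected at this z (z outside [6, 11]); Taking the first minus the rest: none of the subtracted shapes is present at this height, so the result so far is unchanged — area = 11.51 mm². Checking containment: at z = 1.44 the cross-section extends beyond the z = 0.72 cross-section by about 5.66 mm².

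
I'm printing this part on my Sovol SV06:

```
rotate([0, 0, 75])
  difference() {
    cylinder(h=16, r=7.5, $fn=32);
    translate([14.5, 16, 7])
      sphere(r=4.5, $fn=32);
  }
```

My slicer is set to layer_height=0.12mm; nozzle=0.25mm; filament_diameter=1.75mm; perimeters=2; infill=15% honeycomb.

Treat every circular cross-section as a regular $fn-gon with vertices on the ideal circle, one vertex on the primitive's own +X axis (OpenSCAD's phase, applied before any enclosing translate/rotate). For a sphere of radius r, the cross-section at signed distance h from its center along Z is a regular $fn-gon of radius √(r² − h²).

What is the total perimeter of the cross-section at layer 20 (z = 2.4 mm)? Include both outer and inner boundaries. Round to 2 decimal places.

47.05 mm

At z = 2.4 mm: the r=7.5 cylinder contributes a regular 32-gon of circumradius 7.5 (perimeter = 2·32·7.500·sin(180°/32) = 47.05 mm); the sphere at (14.5, 16) is absent (|z−center|=4.600 > r=4.5); Taking the first minus the rest: none of the subtracted shapes is present at this height, so the r=7.5 cylinder is unchanged — boundary = 47.05 mm; (whole slice rotated 75° about Z — lengths, areas and connectivity unchanged). Overall, the cross-section is a single solid region. Total boundary length (outer) = 47.05 mm.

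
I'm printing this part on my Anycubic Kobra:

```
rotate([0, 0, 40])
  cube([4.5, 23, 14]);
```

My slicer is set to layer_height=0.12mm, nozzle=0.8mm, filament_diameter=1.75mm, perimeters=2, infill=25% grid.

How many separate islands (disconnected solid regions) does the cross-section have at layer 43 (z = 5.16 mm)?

At z = 5.16 mm: the cube (footprint 4.5×23) is included at this height; (rotated 40° about Z; rotation is an isometry so areas/perimeters/island counts are preserved). Overall, the cross-section is a single solid region. Island count = 1.

1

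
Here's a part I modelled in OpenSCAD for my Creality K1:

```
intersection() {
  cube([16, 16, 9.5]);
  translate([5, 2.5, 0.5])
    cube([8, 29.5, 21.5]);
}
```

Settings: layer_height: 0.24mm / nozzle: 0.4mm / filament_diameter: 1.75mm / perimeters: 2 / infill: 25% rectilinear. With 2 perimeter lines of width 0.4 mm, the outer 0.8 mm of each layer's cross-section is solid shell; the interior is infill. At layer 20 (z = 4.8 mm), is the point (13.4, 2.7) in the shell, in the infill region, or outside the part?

outside

At z = 4.8 mm: the cube (footprint 16×16) is included at this height; the cube at (5, 2.5) (footprint 8×29.5) is included at this height; Keeping only the common overlap: the 8×29.5 cube at (5, 2.5) partially overlaps the 16×16 cube; clipping to the common part keeps 108.00 mm² — 1 connected region. Overall, the cross-section is a single solid region. The nearest boundary edge runs (13.00, 16.00)→(13.00, 2.50); distance from the point to it = 0.40 mm. The point is not inside any of the regions above, so it lies outside the cross-section (0.40 mm from the nearest boundary).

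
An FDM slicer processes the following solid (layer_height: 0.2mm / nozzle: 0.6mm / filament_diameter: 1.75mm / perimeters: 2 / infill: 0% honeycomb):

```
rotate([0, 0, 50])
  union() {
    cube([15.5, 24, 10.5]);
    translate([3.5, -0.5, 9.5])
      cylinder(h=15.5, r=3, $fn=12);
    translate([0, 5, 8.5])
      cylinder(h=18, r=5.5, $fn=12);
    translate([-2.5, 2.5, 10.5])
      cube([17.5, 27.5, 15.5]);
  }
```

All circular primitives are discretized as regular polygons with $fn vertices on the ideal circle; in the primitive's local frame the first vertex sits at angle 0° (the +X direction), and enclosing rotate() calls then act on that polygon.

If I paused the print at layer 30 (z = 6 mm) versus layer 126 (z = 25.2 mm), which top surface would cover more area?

layer 126 (z = 25.2 mm)

Layer 30 (z = 6): the 15.5×24 cube contributes its full rectangle (area 372.00 mm²); the cylinder at (3.5, -0.5) does not reach this height (z outside [9.5, 25]); the cylinder at (0, 5) is not intersected at this z (z outside [8.5, 26.5]); the cube at (-2.5, 2.5) does not reach this height (z outside [10.5, 26]); Taking the union: only the 15.5×24 cube is present, so the union is just that shape — area = 372.00 mm²; (rotated 50° about Z; rotation is an isometry so areas/perimeters/island counts are preserved). So its area = 372.00 mm². Layer 126 (z = 25.2): the cube is not intersected at this z (z outside [0, 10.5]); the cylinder at (3.5, -0.5) is absent (z outside [9.5, 25]); the cylinder at (0, 5): section is a regular 12-gon, circumradius r=5.5 (area = (12/2)·5.500²·sin(360°/12) = 90.75 mm²); the cube at (-2.5, 2.5) is present — its section is the full 17.5×27.5 rectangle (area 481.25 mm²); Combining (union): the regions partially overlap — summed areas 572.00 mm² minus the doubly-counted overlap 54.76 mm² gives 517.24 mm² — area = 517.24 mm²; (whole slice rotated 50° about Z — lengths, areas and connectivity unchanged). So its area = 517.24 mm². Layer 126 is larger (517.24 vs 372.00 mm²).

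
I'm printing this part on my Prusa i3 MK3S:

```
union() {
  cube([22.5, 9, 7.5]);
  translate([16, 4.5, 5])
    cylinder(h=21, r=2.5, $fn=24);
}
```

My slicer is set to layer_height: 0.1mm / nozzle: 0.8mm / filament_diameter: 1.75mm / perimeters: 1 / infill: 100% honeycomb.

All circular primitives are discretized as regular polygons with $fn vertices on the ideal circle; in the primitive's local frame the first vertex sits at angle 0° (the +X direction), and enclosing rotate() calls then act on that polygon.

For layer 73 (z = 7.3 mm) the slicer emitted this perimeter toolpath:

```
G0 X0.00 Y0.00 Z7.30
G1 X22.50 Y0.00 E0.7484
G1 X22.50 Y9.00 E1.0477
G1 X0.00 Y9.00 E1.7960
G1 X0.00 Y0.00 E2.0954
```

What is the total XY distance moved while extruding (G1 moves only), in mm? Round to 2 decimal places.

Sum the Euclidean lengths of each G1 segment: total = 63.00 mm.

63.00 mm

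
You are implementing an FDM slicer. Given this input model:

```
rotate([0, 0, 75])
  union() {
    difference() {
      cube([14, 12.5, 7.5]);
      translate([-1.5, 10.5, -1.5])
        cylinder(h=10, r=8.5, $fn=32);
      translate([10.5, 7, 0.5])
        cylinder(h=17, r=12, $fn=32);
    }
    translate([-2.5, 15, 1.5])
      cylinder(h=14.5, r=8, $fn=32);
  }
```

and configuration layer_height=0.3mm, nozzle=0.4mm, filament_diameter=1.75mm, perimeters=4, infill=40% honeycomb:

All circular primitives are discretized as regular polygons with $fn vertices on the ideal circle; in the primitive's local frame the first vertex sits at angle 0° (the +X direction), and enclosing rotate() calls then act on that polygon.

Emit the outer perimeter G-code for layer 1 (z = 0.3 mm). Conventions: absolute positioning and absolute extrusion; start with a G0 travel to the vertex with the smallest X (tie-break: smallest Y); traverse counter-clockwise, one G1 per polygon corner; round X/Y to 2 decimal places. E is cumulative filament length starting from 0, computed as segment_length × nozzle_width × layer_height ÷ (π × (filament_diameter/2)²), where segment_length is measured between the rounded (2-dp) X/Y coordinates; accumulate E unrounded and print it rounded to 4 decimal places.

At z = 0.3 mm: the cube (footprint 14×12.5) is included at this height; the cylinder at (-1.5, 10.5): section is a regular 32-gon, circumradius r=8.5; the cylinder at (10.5, 7) is absent (z outside [0.5, 17.5]); After the difference (first − rest): starting from the 14×12.5 cube, the r=8.5 cylinder at (-1.5, 10.5) partially overlaps it — only the 57.53 mm² overlap (of its 225.52 mm²) is removed, clipping the outline — 1 connected region; the cylinder at (-2.5, 15) does not reach this height (z outside [1.5, 16]); Combining (union): only that combined region is present, so the union is just that shape — 1 connected region; (rotated 75° about Z; rotation is an isometry so areas/perimeters/island counts are preserved). The outline is a single polygon with 14 vertices. Extrusion per mm of travel: 0.4 × 0.3 / (π × 0.875²) = 0.049890. Accumulating E over each segment gives final E = 2.4818.

G0 X-10.33 Y9.74 Z0.30
G1 X-9.97 Y9.75 E0.0180
G1 X-8.33 Y9.48 E0.1009
G1 X-6.77 Y8.89 E0.1841
G1 X-5.36 Y8.01 E0.2670
G1 X-4.14 Y6.87 E0.3503
G1 X-3.17 Y5.52 E0.4333
G1 X-2.48 Y4.00 E0.5165
G1 X-2.10 Y2.38 E0.5996
G1 X-2.05 Y0.71 E0.6829
G1 X-2.07 Y0.56 E0.6905
G1 X0.00 Y0.00 E0.7974
G1 X3.62 Y13.52 E1.4957
G1 X-8.45 Y16.76 E2.1192
G1 X-10.33 Y9.74 E2.4818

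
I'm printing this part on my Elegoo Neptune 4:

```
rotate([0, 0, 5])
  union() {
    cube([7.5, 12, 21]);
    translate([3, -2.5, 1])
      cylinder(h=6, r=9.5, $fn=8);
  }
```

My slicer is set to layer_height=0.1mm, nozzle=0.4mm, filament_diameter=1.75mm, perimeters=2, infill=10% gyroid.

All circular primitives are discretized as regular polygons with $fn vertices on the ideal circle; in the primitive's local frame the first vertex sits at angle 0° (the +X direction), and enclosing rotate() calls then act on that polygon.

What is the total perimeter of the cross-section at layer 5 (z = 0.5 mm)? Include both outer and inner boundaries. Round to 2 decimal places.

At z = 0.5 mm: the cube (footprint 7.5×12) is included at this height (perimeter 39.00 mm); the cylinder at (3, -2.5) is absent (z outside [1, 7]); Merging all regions: only the 7.5×12 cube is present, so the union is just that shape — boundary = 39.00 mm; (whole slice rotated 5° about Z — lengths, areas and connectivity unchanged). Overall, the cross-section is a single solid region. Total boundary length (outer) = 39.00 mm.

39.00 mm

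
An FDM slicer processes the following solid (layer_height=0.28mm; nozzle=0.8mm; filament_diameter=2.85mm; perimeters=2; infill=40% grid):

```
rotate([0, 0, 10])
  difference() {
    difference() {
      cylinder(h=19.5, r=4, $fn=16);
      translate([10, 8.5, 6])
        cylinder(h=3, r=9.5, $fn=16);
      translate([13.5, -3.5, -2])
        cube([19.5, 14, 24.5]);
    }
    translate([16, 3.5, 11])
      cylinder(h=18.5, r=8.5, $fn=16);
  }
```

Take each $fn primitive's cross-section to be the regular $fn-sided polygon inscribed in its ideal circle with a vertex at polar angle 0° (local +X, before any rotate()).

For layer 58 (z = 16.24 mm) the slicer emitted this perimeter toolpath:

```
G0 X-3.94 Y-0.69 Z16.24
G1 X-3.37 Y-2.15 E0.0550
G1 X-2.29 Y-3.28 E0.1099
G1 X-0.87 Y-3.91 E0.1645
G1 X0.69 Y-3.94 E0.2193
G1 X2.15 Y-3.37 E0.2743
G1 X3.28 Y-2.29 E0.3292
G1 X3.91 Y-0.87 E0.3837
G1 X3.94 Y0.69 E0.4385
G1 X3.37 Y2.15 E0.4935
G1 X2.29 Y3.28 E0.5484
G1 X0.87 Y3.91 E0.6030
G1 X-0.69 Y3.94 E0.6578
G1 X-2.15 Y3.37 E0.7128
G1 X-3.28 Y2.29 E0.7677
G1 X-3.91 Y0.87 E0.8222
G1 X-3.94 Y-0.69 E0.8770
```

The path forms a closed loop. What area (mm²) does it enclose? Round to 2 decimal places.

49.00 mm²

Apply the shoelace formula to the sequence of (X, Y) vertices; enclosed area = 49.00 mm².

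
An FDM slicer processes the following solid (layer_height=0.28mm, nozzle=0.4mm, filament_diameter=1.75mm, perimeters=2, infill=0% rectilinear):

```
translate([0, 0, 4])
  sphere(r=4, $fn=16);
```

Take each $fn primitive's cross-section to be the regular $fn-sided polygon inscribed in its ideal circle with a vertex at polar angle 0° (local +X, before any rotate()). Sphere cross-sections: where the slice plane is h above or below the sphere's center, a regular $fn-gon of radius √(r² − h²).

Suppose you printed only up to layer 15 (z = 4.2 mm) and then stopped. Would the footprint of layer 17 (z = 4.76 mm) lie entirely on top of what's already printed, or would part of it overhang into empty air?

Compare the two slices. At z = 4.2: the r=4 sphere slices to a regular 16-gon of circumradius 3.995 (√(r²−h²) with h=0.2 from center) (area = (16/2)·3.995²·sin(360°/16) = 48.86 mm²). At z = 4.76: the r=4 sphere contributes a regular 16-gon of circumradius √(4²−0.76²) = 3.927 (area = (16/2)·3.927²·sin(360°/16) = 47.22 mm²). Checking containment: the cross-section at z = 4.76 is a subset of the cross-section at z = 4.2.

entirely on top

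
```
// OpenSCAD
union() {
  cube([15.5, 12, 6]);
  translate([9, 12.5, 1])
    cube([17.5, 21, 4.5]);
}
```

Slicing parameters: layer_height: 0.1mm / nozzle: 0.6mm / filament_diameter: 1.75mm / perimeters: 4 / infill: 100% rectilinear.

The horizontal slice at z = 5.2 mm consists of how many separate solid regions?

2

At z = 5.2 mm: the cube is present — its section is the full 15.5×12 rectangle; the 17.5×21 cube at (9, 12.5) contributes its full rectangle; Merging all regions: the 2 present regions are separate (no shared area or edge), so areas and boundary lengths simply add and each stays a separate island — 2 connected regions. The result has 2 disconnected regions.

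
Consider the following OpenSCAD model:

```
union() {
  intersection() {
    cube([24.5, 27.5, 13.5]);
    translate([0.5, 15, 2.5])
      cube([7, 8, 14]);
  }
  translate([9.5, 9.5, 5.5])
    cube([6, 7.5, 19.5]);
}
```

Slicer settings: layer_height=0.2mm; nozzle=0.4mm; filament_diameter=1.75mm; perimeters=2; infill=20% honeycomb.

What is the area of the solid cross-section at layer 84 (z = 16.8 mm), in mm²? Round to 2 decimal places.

At z = 16.8 mm: the cube does not reach this height (z outside [0, 13.5]); the cube at (0.5, 15) is not intersected at this z (z outside [2.5, 16.5]); Taking the intersection: at least one operand is absent at this height, so nothing remains; the cube at (9.5, 9.5) (footprint 6×7.5) is included at this height (area 45.00 mm²); Taking the union: only the 6×7.5 cube at (9.5, 9.5) is present, so the union is just that shape — area = 45.00 mm². Overall, the cross-section is a single solid region. Net area = 45.00 mm².

45.00 mm²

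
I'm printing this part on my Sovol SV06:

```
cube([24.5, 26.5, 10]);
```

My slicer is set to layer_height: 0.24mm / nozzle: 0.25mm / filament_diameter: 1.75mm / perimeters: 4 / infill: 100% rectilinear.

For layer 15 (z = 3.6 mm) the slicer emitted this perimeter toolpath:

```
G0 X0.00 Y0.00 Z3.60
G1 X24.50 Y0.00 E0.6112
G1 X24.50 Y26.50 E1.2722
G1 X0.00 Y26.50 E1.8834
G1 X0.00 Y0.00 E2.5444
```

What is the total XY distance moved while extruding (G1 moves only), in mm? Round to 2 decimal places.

102.00 mm

Sum the Euclidean lengths of each G1 segment: total = 102.00 mm.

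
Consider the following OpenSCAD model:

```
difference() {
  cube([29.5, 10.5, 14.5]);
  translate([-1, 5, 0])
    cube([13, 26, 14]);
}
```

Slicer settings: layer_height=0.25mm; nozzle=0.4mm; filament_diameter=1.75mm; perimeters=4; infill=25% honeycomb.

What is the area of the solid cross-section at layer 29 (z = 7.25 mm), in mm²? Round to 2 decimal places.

At z = 7.25 mm: the cube is present — its section is the full 29.5×10.5 rectangle (area 309.75 mm²); the cube at (-1, 5) is present — its section is the full 13×26 rectangle (area 338.00 mm²); After the difference (first − rest): starting from the 29.5×10.5 cube (309.75 mm²), the 13×26 cube at (-1, 5) partially overlaps it — only the 66.00 mm² overlap (of its 338.00 mm²) is removed, clipping the outline — area = 243.75 mm². Overall, the cross-section is a single solid region. Net area = 243.75 mm².

243.75 mm²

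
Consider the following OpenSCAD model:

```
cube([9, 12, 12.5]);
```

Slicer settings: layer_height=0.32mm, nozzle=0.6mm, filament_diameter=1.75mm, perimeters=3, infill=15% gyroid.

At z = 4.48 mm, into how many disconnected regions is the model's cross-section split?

At z = 4.48 mm: the 9×12 cube contributes its full rectangle. The result has 1 disconnected region.

1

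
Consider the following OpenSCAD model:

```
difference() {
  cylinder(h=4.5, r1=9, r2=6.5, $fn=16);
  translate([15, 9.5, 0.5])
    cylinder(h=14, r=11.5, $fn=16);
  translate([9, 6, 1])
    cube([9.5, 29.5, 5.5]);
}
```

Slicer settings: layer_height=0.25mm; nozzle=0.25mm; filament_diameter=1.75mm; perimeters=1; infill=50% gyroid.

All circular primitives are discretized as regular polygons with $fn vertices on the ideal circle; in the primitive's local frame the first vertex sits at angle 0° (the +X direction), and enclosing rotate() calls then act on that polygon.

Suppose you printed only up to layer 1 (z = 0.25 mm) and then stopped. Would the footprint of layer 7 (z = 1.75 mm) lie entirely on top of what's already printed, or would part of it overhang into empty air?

Compare the two slices. At z = 0.25: the cone (r1=9→r2=6.5) has section circumradius 8.861 here — a regular 16-gon (area = (16/2)·8.861²·sin(360°/16) = 240.38 mm²); the cylinder at (15, 9.5) does not reach this height (z outside [0.5, 14.5]); the cube at (9, 6) does not reach this height (z outside [1, 6.5]); Taking the first minus the rest: none of the subtracted shapes is present at this height, so the cone is unchanged — area = 240.38 mm². At z = 1.75: the cone: at t=0.389 of its height the radius interpolates to r₁+(r₂−r₁)t = 8.028, giving a regular 16-gon of that circumradius (area = (16/2)·8.028²·sin(360°/16) = 197.30 mm²); the r=11.5 cylinder at (15, 9.5) gives a regular 16-gon of circumradius 11.5 (constant along its height) (area = (16/2)·11.500²·sin(360°/16) = 404.88 mm²); the 9.5×29.5 cube at (9, 6) contributes its full rectangle (area 280.25 mm²); Subtracting the remaining from the first: starting from the cone (197.30 mm²), the r=11.5 cylinder at (15, 9.5) partially overlaps it — only the 7.58 mm² overlap (of its 404.88 mm²) is removed, clipping the outline; the 9.5×29.5 cube at (9, 6) misses the remaining region (no effect) — area = 189.71 mm². Checking containment: the cross-section at z = 1.75 is a subset of the cross-section at z = 0.25.

entirely on top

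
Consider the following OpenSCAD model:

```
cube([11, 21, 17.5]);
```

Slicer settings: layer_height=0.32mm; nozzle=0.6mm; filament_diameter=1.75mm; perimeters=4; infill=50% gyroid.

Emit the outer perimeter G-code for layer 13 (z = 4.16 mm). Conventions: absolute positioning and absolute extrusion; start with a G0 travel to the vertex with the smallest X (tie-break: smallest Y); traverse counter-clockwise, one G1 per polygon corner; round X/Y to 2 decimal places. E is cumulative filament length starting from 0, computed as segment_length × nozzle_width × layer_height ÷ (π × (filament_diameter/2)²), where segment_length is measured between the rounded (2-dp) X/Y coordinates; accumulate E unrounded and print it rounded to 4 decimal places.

At z = 4.16 mm: the 11×21 cube contributes its full rectangle. The outline is a single polygon with 4 vertices. Extrusion per mm of travel: 0.6 × 0.32 / (π × 0.875²) = 0.079824. Accumulating E over each segment gives final E = 5.1088.

G0 X0.00 Y0.00 Z4.16
G1 X11.00 Y0.00 E0.8781
G1 X11.00 Y21.00 E2.5544
G1 X0.00 Y21.00 E3.4324
G1 X0.00 Y0.00 E5.1088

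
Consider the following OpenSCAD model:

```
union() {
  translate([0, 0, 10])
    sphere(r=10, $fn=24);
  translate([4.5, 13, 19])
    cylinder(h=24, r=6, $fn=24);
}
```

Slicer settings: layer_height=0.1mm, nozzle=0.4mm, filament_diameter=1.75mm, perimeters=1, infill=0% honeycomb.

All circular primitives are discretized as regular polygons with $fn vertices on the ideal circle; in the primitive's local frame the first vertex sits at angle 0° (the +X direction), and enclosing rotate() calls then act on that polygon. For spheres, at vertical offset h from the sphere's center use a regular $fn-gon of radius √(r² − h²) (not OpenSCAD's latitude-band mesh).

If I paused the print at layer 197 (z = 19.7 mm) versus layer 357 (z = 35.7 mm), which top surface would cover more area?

Layer 197 (z = 19.7): the sphere: section is a regular 24-gon, circumradius = √(r²−h²) = √(10²−9.7²) = 2.431 (area = (24/2)·2.431²·sin(360°/24) = 18.36 mm²); the r=6 cylinder at (4.5, 13) gives a regular 24-gon of circumradius 6 (constant along its height) (area = (24/2)·6.000²·sin(360°/24) = 111.81 mm²); Merging all regions: the 2 present regions are separate (no shared area or edge), so areas and boundary lengths simply add and each stays a separate island — area = 130.17 mm². So its area = 130.17 mm². Layer 357 (z = 35.7): the sphere is absent (|z−center|=25.700 > r=10); the cylinder at (4.5, 13): section is a regular 24-gon, circumradius r=6 (area = (24/2)·6.000²·sin(360°/24) = 111.81 mm²); Taking the union: only the r=6 cylinder at (4.5, 13) is present, so the union is just that shape — area = 111.81 mm². So its area = 111.81 mm². Layer 197 is larger (130.17 vs 111.81 mm²).

layer 197 (z = 19.7 mm)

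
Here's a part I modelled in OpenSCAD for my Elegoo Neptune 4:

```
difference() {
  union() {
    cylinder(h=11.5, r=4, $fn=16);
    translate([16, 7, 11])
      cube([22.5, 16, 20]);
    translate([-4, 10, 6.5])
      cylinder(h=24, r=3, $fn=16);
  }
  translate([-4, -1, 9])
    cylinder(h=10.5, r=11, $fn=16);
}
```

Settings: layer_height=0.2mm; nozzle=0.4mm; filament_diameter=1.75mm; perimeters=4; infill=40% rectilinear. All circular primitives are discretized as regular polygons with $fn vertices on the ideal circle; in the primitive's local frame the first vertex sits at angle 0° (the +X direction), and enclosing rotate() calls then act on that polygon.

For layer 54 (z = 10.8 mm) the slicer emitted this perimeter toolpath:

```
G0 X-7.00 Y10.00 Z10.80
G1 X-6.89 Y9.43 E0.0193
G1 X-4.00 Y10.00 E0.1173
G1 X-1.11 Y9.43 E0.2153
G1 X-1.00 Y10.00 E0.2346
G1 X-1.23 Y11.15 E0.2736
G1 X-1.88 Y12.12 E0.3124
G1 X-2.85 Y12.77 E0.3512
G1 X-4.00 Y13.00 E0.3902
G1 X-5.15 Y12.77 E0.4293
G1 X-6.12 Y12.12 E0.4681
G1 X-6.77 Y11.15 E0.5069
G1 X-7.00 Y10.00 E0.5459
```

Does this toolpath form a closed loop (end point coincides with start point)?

Start point (G0): (-7.00, 10.00). End point (last G1): the path returns to the start — closed.

yes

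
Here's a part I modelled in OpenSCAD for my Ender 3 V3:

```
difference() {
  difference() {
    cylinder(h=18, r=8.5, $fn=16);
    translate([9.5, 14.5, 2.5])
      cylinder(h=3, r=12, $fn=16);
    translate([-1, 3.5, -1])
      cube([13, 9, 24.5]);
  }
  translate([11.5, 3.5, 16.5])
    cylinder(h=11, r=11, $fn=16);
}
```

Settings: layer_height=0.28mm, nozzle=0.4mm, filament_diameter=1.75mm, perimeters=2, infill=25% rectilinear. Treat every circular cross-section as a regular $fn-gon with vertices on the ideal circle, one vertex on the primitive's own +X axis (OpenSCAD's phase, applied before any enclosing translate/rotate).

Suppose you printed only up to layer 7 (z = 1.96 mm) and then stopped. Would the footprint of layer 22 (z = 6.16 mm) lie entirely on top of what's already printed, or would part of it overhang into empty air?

entirely on top

Compare the two slices. At z = 1.96: the cylinder: section is a regular 16-gon, circumradius r=8.5 (area = (16/2)·8.500²·sin(360°/16) = 221.19 mm²); the cylinder at (9.5, 14.5) is not intersected at this z (z outside [2.5, 5.5]); the cube at (-1, 3.5) is present — its section is the full 13×9 rectangle (area 117.00 mm²); After the difference (first − rest): starting from the r=8.5 cylinder (221.19 mm²), the 13×9 cube at (-1, 3.5) partially overlaps it — only the 31.68 mm² overlap (of its 117.00 mm²) is removed, clipping the outline — area = 189.51 mm²; the cylinder at (11.5, 3.5) is not intersected at this z (z outside [16.5, 27.5]); After the difference (first − rest): none of the subtracted shapes is present at this height, so the result so far is unchanged — area = 189.51 mm². At z = 6.16: the r=8.5 cylinder contributes a regular 16-gon of circumradius 8.5 (area = (16/2)·8.500²·sin(360°/16) = 221.19 mm²); the cylinder at (9.5, 14.5) does not reach this height (z outside [2.5, 5.5]); the cube at (-1, 3.5) (footprint 13×9) is included at this height (area 117.00 mm²); Subtracting the remaining from the first: starting from the r=8.5 cylinder (221.19 mm²), the 13×9 cube at (-1, 3.5) partially overlaps it — only the 31.68 mm² overlap (of its 117.00 mm²) is removed, clipping the outline — area = 189.51 mm²; the cylinder at (11.5, 3.5) does not reach this height (z outside [16.5, 27.5]); After the difference (first − rest): none of the subtracted shapes is present at this height, so that combined region is unchanged — area = 189.51 mm². Checking containment: the cross-section at z = 6.16 is a subset of the cross-section at z = 1.96.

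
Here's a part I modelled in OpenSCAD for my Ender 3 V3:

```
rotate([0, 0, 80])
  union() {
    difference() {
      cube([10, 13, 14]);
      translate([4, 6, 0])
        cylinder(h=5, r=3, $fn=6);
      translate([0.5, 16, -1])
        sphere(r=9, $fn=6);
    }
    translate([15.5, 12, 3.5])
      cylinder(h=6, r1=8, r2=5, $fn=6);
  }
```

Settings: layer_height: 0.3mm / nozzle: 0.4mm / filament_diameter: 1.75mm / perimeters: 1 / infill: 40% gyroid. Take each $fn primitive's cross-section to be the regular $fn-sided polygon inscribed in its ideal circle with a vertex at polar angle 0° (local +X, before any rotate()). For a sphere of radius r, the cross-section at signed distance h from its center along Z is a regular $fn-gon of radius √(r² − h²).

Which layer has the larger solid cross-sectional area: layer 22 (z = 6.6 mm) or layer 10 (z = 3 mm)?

Layer 22 (z = 6.6): the cube (footprint 10×13) is included at this height (area 130.00 mm²); the cylinder at (4, 6) is not intersected at this z (z outside [0, 5]); the r=9 sphere at (0.5, 16) slices to a regular 6-gon of circumradius 4.821 (√(r²−h²) with h=7.6 from center) (area = (6/2)·4.821²·sin(360°/6) = 60.38 mm²); Taking the first minus the rest: starting from the 10×13 cube (130.00 mm²), the r=9 sphere at (0.5, 16) partially overlaps it — only the 3.82 mm² overlap (of its 60.38 mm²) is removed, clipping the outline — area = 126.18 mm²; the cone at (15.5, 12) (r1=8→r2=5) has section circumradius 6.450 here — a regular 6-gon (area = (6/2)·6.450²·sin(360°/6) = 108.09 mm²); Merging all regions: the regions partially overlap — summed areas 234.27 mm² minus the doubly-counted overlap 1.44 mm² gives 232.83 mm² — area = 232.83 mm²; (rotated 80° about Z; rotation is an isometry so areas/perimeters/island counts are preserved). So its area = 232.83 mm². Layer 10 (z = 3): the 10×13 cube contributes its full rectangle (area 130.00 mm²); the cylinder at (4, 6): section is a regular 6-gon, circumradius r=3 (area = (6/2)·3.000²·sin(360°/6) = 23.38 mm²); the r=9 sphere at (0.5, 16) contributes a regular 6-gon of circumradius √(9²−4²) = 8.062 (area = (6/2)·8.062²·sin(360°/6) = 168.87 mm²); Taking the first minus the rest: starting from the 10×13 cube (130.00 mm²), the r=3 cylinder at (4, 6) lies wholly inside it (removes its full 23.38 mm² and its 18.00 mm outline becomes a hole wall); the r=9 sphere at (0.5, 16) partially overlaps it — only the 22.62 mm² overlap (of its 168.87 mm²) is removed, clipping the outline — area = 84.00 mm²; the cone at (15.5, 12) does not reach this height (z outside [3.5, 9.5]); Merging all regions: only the result so far is present, so the union is just that shape — area = 84.00 mm²; (whole slice rotated 80° about Z — lengths, areas and connectivity unchanged). So its area = 84.00 mm². Layer 22 is larger (232.83 vs 84.00 mm²).

layer 22 (z = 6.6 mm)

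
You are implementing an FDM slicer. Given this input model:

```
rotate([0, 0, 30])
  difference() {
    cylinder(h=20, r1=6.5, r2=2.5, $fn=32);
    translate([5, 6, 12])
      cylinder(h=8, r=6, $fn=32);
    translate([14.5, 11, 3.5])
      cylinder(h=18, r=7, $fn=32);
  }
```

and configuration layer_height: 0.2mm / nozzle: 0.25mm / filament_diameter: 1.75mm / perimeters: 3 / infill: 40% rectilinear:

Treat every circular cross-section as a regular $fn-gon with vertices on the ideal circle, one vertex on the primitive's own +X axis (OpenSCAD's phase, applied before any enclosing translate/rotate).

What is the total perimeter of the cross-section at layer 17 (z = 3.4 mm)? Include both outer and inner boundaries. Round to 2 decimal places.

36.51 mm

At z = 3.4 mm: the cone: at t=0.170 of its height the radius interpolates to r₁+(r₂−r₁)t = 5.820, giving a regular 32-gon of that circumradius (perimeter = 2·32·5.820·sin(180°/32) = 36.51 mm); the cylinder at (5, 6) is not intersected at this z (z outside [12, 20]); the cylinder at (14.5, 11) is not intersected at this z (z outside [3.5, 21.5]); Subtracting the remaining from the first: none of the subtracted shapes is present at this height, so the cone is unchanged — boundary = 36.51 mm; (rotated 30° about Z; rotation is an isometry so areas/perimeters/island counts are preserved). Overall, the cross-section is a single solid region. Total boundary length (outer) = 36.51 mm.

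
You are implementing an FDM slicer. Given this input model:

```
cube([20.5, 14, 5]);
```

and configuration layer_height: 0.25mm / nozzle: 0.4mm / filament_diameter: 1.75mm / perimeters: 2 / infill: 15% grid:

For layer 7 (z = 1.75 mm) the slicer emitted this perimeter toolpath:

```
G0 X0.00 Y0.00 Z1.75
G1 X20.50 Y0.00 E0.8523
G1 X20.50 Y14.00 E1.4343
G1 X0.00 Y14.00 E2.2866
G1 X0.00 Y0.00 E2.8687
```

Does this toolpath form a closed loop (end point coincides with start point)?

yes

Start point (G0): (0.00, 0.00). End point (last G1): the path returns to the start — closed.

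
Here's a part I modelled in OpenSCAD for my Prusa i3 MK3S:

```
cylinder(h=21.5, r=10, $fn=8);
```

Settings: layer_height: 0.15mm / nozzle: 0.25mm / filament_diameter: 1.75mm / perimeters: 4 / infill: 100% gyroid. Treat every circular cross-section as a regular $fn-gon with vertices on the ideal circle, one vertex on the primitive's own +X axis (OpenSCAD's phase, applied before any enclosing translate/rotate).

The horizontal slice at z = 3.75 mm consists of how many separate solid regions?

1

At z = 3.75 mm: the r=10 cylinder contributes a regular 8-gon of circumradius 10. The result has 1 disconnected region.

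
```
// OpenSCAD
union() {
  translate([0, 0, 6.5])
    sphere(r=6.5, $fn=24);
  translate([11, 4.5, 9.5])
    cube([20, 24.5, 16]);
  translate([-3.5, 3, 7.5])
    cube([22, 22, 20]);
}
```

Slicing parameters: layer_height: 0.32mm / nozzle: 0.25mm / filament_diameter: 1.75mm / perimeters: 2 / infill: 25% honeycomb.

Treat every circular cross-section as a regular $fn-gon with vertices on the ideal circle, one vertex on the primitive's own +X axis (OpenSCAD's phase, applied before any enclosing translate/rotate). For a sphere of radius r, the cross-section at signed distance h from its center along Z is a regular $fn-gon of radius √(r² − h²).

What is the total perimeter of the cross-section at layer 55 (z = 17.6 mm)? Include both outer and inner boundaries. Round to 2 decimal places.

121.00 mm

At z = 17.6 mm: the sphere is not intersected at this z (|z−center|=11.100 > r=6.5); the 20×24.5 cube at (11, 4.5) contributes its full rectangle (perimeter 89.00 mm); the 22×22 cube at (-3.5, 3) contributes its full rectangle (perimeter 88.00 mm); Combining (union): the regions partially overlap (shared area 153.75 mm²), so the edge portions inside another operand are dropped and the merged outline is re-measured after clipping — boundary = 121.00 mm. Overall, the cross-section is a single solid region. Total boundary length (outer) = 121.00 mm.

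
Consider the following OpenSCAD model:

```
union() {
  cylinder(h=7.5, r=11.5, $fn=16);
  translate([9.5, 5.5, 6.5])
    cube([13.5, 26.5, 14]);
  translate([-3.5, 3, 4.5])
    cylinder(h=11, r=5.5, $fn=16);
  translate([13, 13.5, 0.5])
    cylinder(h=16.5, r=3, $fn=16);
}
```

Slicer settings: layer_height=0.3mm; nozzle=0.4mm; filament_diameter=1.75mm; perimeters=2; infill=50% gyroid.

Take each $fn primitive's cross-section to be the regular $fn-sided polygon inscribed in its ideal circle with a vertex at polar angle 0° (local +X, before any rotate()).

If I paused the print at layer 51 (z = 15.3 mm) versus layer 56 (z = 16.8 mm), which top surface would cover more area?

layer 51 (z = 15.3 mm)

Layer 51 (z = 15.3): the cylinder is absent (z outside [0, 7.5]); the cube at (9.5, 5.5) is present — its section is the full 13.5×26.5 rectangle (area 357.75 mm²); the r=5.5 cylinder at (-3.5, 3) gives a regular 16-gon of circumradius 5.5 (constant along its height) (area = (16/2)·5.500²·sin(360°/16) = 92.61 mm²); the r=3 cylinder at (13, 13.5) contributes a regular 16-gon of circumradius 3 (area = (16/2)·3.000²·sin(360°/16) = 27.55 mm²); Merging all regions: the regions partially overlap — summed areas 477.91 mm² minus the doubly-counted overlap 27.55 mm² gives 450.36 mm² — area = 450.36 mm². So its area = 450.36 mm². Layer 56 (z = 16.8): the cylinder does not reach this height (z outside [0, 7.5]); the 13.5×26.5 cube at (9.5, 5.5) contributes its full rectangle (area 357.75 mm²); the cylinder at (-3.5, 3) is absent (z outside [4.5, 15.5]); the r=3 cylinder at (13, 13.5) gives a regular 16-gon of circumradius 3 (constant along its height) (area = (16/2)·3.000²·sin(360°/16) = 27.55 mm²); Combining (union): the r=3 cylinder at (13, 13.5) lies entirely inside the 13.5×26.5 cube at (9.5, 5.5), so the union is just the 13.5×26.5 cube at (9.5, 5.5) — area = 357.75 mm². So its area = 357.75 mm². Layer 51 is larger (450.36 vs 357.75 mm²).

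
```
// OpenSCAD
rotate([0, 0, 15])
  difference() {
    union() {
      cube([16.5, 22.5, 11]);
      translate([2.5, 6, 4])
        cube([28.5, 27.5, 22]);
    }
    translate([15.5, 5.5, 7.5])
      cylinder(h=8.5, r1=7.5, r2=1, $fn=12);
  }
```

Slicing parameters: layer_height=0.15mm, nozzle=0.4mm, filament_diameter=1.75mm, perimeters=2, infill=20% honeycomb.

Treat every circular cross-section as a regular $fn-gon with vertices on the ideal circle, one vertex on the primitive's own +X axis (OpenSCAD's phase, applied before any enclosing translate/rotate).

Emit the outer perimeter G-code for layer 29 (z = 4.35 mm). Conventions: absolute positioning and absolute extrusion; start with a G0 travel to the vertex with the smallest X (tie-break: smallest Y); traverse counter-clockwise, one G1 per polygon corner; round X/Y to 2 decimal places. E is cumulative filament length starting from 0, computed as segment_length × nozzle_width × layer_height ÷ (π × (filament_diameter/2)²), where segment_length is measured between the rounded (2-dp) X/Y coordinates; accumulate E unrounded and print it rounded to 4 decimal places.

G0 X-6.26 Y33.01 Z4.35
G1 X-3.41 Y22.38 E0.2745
G1 X-5.82 Y21.73 E0.3368
G1 X0.00 Y0.00 E0.8980
G1 X15.94 Y4.27 E1.3096
G1 X14.38 Y10.07 E1.4594
G1 X28.39 Y13.82 E1.8212
G1 X21.27 Y40.38 E2.5071
G1 X-6.26 Y33.01 E3.2181

At z = 4.35 mm: the cube is present — its section is the full 16.5×22.5 rectangle; the cube at (2.5, 6) is present — its section is the full 28.5×27.5 rectangle; Merging all regions: the regions partially overlap (shared area 231.00 mm²), so overlapping operands fuse into one piece — 1 connected region; the cone at (15.5, 5.5) is absent (z outside [7.5, 16]); After the difference (first − rest): none of the subtracted shapes is present at this height, so that combined region is unchanged — 1 connected region; (rotated 15° about Z; rotation is an isometry so areas/perimeters/island counts are preserved). The outline is a single polygon with 8 vertices. Extrusion per mm of travel: 0.4 × 0.15 / (π × 0.875²) = 0.024945. Accumulating E over each segment gives final E = 3.2181.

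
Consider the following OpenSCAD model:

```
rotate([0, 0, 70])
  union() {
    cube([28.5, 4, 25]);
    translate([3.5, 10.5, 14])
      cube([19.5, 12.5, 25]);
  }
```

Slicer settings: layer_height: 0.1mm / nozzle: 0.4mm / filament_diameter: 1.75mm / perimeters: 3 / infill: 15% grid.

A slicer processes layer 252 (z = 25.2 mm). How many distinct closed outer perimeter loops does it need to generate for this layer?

1

At z = 25.2 mm: the cube is not intersected at this z (z outside [0, 25]); the cube at (3.5, 10.5) (footprint 19.5×12.5) is included at this height; Taking the union: only the 19.5×12.5 cube at (3.5, 10.5) is present, so the union is just that shape — 1 connected region; (rotated 70° about Z; rotation is an isometry so areas/perimeters/island counts are preserved). The result has 1 disconnected region.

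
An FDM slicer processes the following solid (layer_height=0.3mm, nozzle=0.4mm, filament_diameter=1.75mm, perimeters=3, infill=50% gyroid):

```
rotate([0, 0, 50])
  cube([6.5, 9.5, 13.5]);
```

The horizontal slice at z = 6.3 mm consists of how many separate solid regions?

1

At z = 6.3 mm: the cube (footprint 6.5×9.5) is included at this height; (rotated 50° about Z; rotation is an isometry so areas/perimeters/island counts are preserved). The result has 1 disconnected region.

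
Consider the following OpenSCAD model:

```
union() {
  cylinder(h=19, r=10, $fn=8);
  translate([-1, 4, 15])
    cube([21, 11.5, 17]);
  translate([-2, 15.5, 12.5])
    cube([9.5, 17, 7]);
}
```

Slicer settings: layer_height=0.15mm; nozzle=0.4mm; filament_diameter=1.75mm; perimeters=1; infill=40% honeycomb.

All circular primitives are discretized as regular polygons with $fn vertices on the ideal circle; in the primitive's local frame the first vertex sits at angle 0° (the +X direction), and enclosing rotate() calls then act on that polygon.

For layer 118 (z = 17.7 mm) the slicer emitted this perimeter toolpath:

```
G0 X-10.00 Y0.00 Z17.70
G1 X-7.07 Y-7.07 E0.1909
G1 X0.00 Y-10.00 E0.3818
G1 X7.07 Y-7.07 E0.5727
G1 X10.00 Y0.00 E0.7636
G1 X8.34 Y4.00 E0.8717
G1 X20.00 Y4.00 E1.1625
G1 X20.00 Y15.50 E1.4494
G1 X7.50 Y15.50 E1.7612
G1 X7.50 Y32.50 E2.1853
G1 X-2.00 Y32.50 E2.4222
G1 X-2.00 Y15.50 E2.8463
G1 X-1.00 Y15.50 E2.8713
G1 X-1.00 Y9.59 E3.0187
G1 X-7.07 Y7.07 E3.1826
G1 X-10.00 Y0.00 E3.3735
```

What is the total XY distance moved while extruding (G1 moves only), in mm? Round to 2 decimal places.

135.24 mm

Sum the Euclidean lengths of each G1 segment: total = 135.24 mm.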